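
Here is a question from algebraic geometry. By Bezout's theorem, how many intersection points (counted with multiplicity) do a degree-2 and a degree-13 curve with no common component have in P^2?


Bezout's theorem states the intersection count equals the product of degrees.
Intersection count = 2 * 13 = 26

26


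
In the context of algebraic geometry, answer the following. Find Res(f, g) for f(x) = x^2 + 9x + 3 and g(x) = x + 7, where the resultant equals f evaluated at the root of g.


For Res(f, x - c), we evaluate f at x = c.
f(-7) = (-7)^2 + 9*(-7) + 3
= 49 - 63 + 3
= -14 + 3 = -11
Res(f, g) = -11

-11


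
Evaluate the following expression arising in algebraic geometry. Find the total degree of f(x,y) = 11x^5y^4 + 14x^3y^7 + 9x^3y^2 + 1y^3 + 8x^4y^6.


Examine each term for its total degree (sum of exponents).
  Term '11x^5y^4' has total degree 5+4 = 9.
  Term '14x^3y^7' has total degree 3+7 = 10.
  Term '9x^3y^2' has total degree 3+2 = 5.
  Term '1y^3' has total degree 0+3 = 3.
  Term '8x^4y^6' has total degree 4+6 = 10.
The maximum total degree among all terms is 10.

10


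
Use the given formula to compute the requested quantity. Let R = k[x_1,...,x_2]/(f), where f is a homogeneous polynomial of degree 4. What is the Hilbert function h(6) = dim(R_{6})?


For R = k[x_1,...,x_n]/(f) with f homogeneous of degree e:
The Hilbert series is (1 - t^e)/(1 - t)^n.
So h(d) = C(d+n-1, n-1) - C(d-e+n-1, n-1) for d >= e.
With n=2, e=4, d=6:
C(6+2-1, 2-1) = C(7, 1) = 7
C(6-4+2-1, 2-1) = C(3, 1) = 3
h(6) = 7 - 3 = 4

4


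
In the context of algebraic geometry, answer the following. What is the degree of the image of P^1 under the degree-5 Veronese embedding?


The Veronese variety v_5(P^1) has degree d^r.
d^r = 5^1 = 5

5


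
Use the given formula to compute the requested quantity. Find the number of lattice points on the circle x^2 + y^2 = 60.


Systematically check integer values of x where x^2 <= 60.
For each valid x, check if 60 - x^2 is a perfect square.
Total integer solutions found: 0

0


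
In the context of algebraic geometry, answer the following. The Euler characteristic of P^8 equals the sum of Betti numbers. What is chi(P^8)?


The complex projective space P^8 has one cell in each even real dimension 0, 2, ..., 16.
The cohomology groups are H^{2k}(P^8) = Z for k = 0,...,8, and 0 otherwise.
Euler characteristic = sum of Betti numbers = 1 per even-dimensional cohomology group.
chi(P^8) = 8 + 1 = 9

9


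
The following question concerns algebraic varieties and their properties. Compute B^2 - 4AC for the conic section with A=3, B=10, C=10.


The discriminant of a conic Ax^2 + Bxy + Cy^2 + ... = 0 is B^2 - 4AC.
B^2 = 10^2 = 100
4AC = 4*3*10 = 120
Discriminant = 100 - 120 = -20

-20


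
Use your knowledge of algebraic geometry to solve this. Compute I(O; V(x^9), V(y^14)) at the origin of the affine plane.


The intersection multiplicity of V(x^a) and V(y^b) at the origin is:
I(O; V(x^9), V(y^14)) = dim_k(k[x,y]/(x^9, y^14))
A basis for k[x,y]/(x^9, y^14) is the set of monomials x^i * y^j
where 0 <= i < 9 and 0 <= j < 14.
The number of such monomials is 9 * 14 = 126

126


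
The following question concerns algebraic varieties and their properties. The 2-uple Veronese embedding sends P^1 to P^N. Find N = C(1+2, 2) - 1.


The Veronese embedding v_d: P^n -> P^N maps each point to all
degree-d monomials in n+1 homogeneous coordinates.
N = C(n+d, d) - 1
N = C(1+2, 2) - 1
N = C(3, 2) - 1
C(3, 2) = 3
N = 3 - 1 = 2

2


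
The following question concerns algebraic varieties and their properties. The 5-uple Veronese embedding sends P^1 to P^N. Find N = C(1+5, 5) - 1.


The Veronese embedding v_d: P^n -> P^N maps each point to all
degree-d monomials in n+1 homogeneous coordinates.
N = C(n+d, d) - 1
N = C(1+5, 5) - 1
N = C(6, 5) - 1
C(6, 5) = 6
N = 6 - 1 = 5

5


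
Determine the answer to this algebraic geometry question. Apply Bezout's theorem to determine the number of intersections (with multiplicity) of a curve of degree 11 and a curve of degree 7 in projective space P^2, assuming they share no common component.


Bezout's theorem states the intersection count equals the product of degrees.
Intersection count = 11 * 7 = 77

77


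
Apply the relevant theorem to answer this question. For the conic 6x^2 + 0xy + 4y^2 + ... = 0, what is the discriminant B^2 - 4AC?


The discriminant of a conic Ax^2 + Bxy + Cy^2 + ... = 0 is B^2 - 4AC.
B^2 = 0^2 = 0
4AC = 4*6*4 = 96
Discriminant = 0 - 96 = -96

-96


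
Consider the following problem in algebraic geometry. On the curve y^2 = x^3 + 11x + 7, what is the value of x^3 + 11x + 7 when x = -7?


Compute x^3 + 11x + 7 at x = -7:
x^3 = (-7)^3 = -343
11*x = 11*(-7) = -77
Sum: -343 - 77 + 7 = -413

-413


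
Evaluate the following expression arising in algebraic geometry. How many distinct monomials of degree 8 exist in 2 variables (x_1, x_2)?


The number of degree-8 monomials in 2 variables is C(d+n-1, n-1).
= C(8+2-1, 2-1) = C(9, 1)
= 9

9


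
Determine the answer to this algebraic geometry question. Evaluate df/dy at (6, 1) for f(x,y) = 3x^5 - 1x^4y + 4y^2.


df/dy = (-1)*x^4 + 2*4*y^1
At (6,1): (-1)*6^4 + 2*4*1^1
= -1296 + 8
= -1288

-1288


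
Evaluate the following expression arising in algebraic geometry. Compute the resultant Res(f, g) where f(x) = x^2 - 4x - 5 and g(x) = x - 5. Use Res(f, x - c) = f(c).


For Res(f, x - c), we evaluate f at x = c.
f(5) = 5^2 - 4*5 - 5
= 25 - 20 - 5
= 5 - 5 = 0
Res(f, g) = 0

0


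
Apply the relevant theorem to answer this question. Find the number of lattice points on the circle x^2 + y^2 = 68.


Systematically check integer values of x where x^2 <= 68.
For each valid x, check if 68 - x^2 is a perfect square.
x=2: 68 - 4 = 64, sqrt = 8 (valid)
x=8: 68 - 64 = 4, sqrt = 2 (valid)
Total integer solutions found: 8

8


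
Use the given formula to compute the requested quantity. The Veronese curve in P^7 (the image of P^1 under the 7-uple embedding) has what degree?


The rational normal curve in P^7 is the image of P^1 under the 7-uple Veronese.
A general hyperplane in P^7 pulls back to a degree-7 form on P^1, which has 7 zeros,
so the curve meets a general hyperplane in 7 points. Degree = 7.

7


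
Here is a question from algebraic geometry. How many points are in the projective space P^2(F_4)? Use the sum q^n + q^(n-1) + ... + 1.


P^2(F_4) has (q^(n+1) - 1)/(q - 1) points.
= 4^2 + 4^1 + 4^0
= 16 + 4 + 1
= 21

21


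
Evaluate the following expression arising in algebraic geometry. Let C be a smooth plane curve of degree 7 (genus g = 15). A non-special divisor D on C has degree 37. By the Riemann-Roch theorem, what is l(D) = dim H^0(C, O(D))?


First, compute the genus of a smooth plane curve of degree 7:
g = (d-1)(d-2)/2 = (7-1)(7-2)/2 = 15
For a non-special divisor D (i.e., h^1(D) = 0), Riemann-Roch gives:
l(D) = deg(D) - g + 1
Since deg(D) = 37 >= 2g - 1 = 29, D is non-special.
l(D) = 37 - 15 + 1 = 23

23


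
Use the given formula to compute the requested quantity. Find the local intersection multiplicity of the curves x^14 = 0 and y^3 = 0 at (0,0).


The intersection multiplicity of V(x^a) and V(y^b) at the origin is:
I(O; V(x^14), V(y^3)) = dim_k(k[x,y]/(x^14, y^3))
A basis for k[x,y]/(x^14, y^3) is the set of monomials x^i * y^j
where 0 <= i < 14 and 0 <= j < 3.
The number of such monomials is 14 * 3 = 42

42


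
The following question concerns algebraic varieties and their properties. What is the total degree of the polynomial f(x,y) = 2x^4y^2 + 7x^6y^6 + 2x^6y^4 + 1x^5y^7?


Examine each term for its total degree (sum of exponents).
  Term '2x^4y^2' has total degree 4+2 = 6.
  Term '7x^6y^6' has total degree 6+6 = 12.
  Term '2x^6y^4' has total degree 6+4 = 10.
  Term '1x^5y^7' has total degree 5+7 = 12.
The maximum total degree among all terms is 12.

12


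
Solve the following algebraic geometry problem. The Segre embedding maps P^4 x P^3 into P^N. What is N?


The Segre embedding maps P^m x P^n into P^N via
all products of coordinates from each factor.
N = (m+1)(n+1) - 1
N = (4+1)(3+1) - 1
N = 5*4 - 1
N = 20 - 1 = 19

19


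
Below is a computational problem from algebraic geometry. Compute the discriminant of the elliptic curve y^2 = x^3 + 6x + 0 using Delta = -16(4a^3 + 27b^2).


Compute each component:
4a^3 = 4*6^3 = 4*216 = 864
27b^2 = 27*0^2 = 27*0 = 0
4a^3 + 27b^2 = 864 + 0 = 864
Delta = -16*864 = -13824

-13824


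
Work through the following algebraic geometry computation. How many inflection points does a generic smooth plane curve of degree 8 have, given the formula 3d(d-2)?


For a general smooth plane curve C of degree d, the inflection points are
the intersection of C with its Hessian curve, which has degree 3(d-2).
By Bezout, the total intersection number is d * 3(d-2) = 8 * 18 = 144.
For a general curve every flex is ordinary, so each contributes
multiplicity 1 to C·Hess(C), and the number of distinct inflection
points is 3d(d-2).
Inflection points = 3*8*(8-2) = 3*8*6 = 144

144


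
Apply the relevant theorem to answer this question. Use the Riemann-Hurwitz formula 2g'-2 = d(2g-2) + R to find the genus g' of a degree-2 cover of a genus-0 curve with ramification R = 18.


Riemann-Hurwitz formula: 2g' - 2 = d(2g - 2) + R
Given: d = 2, g = 0, R = 18
2g' - 2 = 2*(2*0 - 2) + 18
2g' - 2 = 2*(-2) + 18
2g' - 2 = -4 + 18 = 14
2g' = 16
g' = 8

8


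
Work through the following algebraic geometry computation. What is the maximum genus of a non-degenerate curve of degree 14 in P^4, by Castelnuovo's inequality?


Castelnuovo's bound: write d - 1 = m(r-1) + epsilon with 0 <= epsilon < r-1.
d - 1 = 14 - 1 = 13
r - 1 = 4 - 1 = 3
13 = 4*3 + 1, so m = 4, epsilon = 1
pi(d, r) = m(m-1)(r-1)/2 + m*epsilon
= 4*3*3/2 + 4*1
= 36/2 + 4
= 18 + 4 = 22

22


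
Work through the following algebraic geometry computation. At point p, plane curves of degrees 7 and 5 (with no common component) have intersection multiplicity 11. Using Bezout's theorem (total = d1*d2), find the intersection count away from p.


By Bezout's theorem, the total intersection number is d1 * d2.
Total = 7 * 5 = 35
Intersection multiplicity at p = 11
Remaining intersections = 35 - 11 = 24

24


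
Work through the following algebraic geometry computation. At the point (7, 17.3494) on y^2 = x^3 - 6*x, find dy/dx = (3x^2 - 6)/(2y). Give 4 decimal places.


Using implicit differentiation of y^2 = x^3 - 6*x:
2y * dy/dx = 3x^2 - 6
dy/dx = (3x^2 - 6)/(2y)
Numerator: 3*7^2 - 6 = 141
Denominator: 2*17.3494 = 34.6988
dy/dx = 141/34.6988 = 4.0635

4.0635


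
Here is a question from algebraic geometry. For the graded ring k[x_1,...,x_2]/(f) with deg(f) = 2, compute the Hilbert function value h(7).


For R = k[x_1,...,x_n]/(f) with f homogeneous of degree e:
The Hilbert series is (1 - t^e)/(1 - t)^n.
So h(d) = C(d+n-1, n-1) - C(d-e+n-1, n-1) for d >= e.
With n=2, e=2, d=7:
C(7+2-1, 2-1) = C(8, 1) = 8
C(7-2+2-1, 2-1) = C(6, 1) = 6
h(7) = 8 - 6 = 2

2


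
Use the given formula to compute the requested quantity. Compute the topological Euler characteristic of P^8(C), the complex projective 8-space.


The complex projective space P^8 has one cell in each even real dimension 0, 2, ..., 16.
The cohomology groups are H^{2k}(P^8) = Z for k = 0,...,8, and 0 otherwise.
Euler characteristic = sum of Betti numbers = 1 per even-dimensional cohomology group.
chi(P^8) = 8 + 1 = 9

9


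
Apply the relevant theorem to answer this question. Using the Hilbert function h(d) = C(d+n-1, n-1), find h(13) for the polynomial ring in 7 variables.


The Hilbert function for the polynomial ring in 7 variables is:
h(d) = C(d+n-1, n-1)
h(13) = C(13+7-1, 7-1) = C(19, 6)
= 19! / (6! * 13!)
= 27132

27132


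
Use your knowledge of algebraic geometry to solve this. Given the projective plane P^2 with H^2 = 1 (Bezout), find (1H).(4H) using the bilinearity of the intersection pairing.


Using bilinearity of the intersection pairing on the projective plane P^2:
(aH).(bH) = ab * (H.H)
We have H^2 = 1 (Bezout).
D.E = (1H).(4H) = 1*4*1
= 4*1
= 4

4


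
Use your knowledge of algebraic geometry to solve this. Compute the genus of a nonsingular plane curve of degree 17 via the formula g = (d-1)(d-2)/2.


Using the genus formula for smooth plane curves:
g = (d-1)(d-2)/2
g = (17-1)(17-2)/2
g = 16*15/2
g = 240/2 = 120

120


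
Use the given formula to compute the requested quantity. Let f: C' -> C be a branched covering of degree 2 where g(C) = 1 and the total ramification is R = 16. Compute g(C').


Riemann-Hurwitz formula: 2g' - 2 = d(2g - 2) + R
Given: d = 2, g = 1, R = 16
2g' - 2 = 2*(2*1 - 2) + 16
2g' - 2 = 2*0 + 16
2g' - 2 = 0 + 16 = 16
2g' = 18
g' = 9

9


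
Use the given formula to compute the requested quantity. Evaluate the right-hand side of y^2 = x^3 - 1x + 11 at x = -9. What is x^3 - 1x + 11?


Compute x^3 - 1x + 11 at x = -9:
x^3 = (-9)^3 = -729
(-1)*x = (-1)*(-9) = 9
Sum: -729 + 9 + 11 = -709

-709


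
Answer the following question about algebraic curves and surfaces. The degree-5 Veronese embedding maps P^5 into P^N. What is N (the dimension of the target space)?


The Veronese embedding v_d: P^n -> P^N maps each point to all
degree-d monomials in n+1 homogeneous coordinates.
N = C(n+d, d) - 1
N = C(5+5, 5) - 1
N = C(10, 5) - 1
C(10, 5) = 252
N = 252 - 1 = 251

251


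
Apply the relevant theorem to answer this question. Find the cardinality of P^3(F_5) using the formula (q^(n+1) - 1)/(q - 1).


P^3(F_5) has (q^(n+1) - 1)/(q - 1) points.
= 5^3 + 5^2 + 5^1 + 5^0
= 125 + 25 + 5 + 1
= 156

156


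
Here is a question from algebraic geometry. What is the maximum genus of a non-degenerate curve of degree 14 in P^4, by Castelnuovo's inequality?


Castelnuovo's bound: write d - 1 = m(r-1) + epsilon with 0 <= epsilon < r-1.
d - 1 = 14 - 1 = 13
r - 1 = 4 - 1 = 3
13 = 4*3 + 1, so m = 4, epsilon = 1
pi(d, r) = m(m-1)(r-1)/2 + m*epsilon
= 4*3*3/2 + 4*1
= 36/2 + 4
= 18 + 4 = 22

22


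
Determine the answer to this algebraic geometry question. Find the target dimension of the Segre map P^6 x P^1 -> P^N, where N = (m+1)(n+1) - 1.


The Segre embedding maps P^m x P^n into P^N via
all products of coordinates from each factor.
N = (m+1)(n+1) - 1
N = (6+1)(1+1) - 1
N = 7*2 - 1
N = 14 - 1 = 13

13


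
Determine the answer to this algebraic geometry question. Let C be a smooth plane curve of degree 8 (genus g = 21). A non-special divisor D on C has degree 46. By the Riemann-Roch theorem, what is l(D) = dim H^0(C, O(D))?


First, compute the genus of a smooth plane curve of degree 8:
g = (d-1)(d-2)/2 = (8-1)(8-2)/2 = 21
For a non-special divisor D (i.e., h^1(D) = 0), Riemann-Roch gives:
l(D) = deg(D) - g + 1
Since deg(D) = 46 >= 2g - 1 = 41, D is non-special.
l(D) = 46 - 21 + 1 = 26

26


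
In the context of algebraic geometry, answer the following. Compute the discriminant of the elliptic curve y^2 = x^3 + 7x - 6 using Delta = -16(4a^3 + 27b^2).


Compute each component:
4a^3 = 4*7^3 = 4*343 = 1372
27b^2 = 27*(-6)^2 = 27*36 = 972
4a^3 + 27b^2 = 1372 + 972 = 2344
Delta = -16*2344 = -37504

-37504


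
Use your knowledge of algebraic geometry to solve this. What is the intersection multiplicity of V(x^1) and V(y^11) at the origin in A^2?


The intersection multiplicity of V(x^a) and V(y^b) at the origin is:
I(O; V(x^1), V(y^11)) = dim_k(k[x,y]/(x^1, y^11))
A basis for k[x,y]/(x^1, y^11) is the set of monomials x^i * y^j
where 0 <= i < 1 and 0 <= j < 11.
The number of such monomials is 1 * 11 = 11

11


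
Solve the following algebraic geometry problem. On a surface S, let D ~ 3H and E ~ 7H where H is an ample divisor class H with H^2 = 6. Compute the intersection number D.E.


Using bilinearity of the intersection pairing on a surface S:
(aH).(bH) = ab * (H.H)
We have H^2 = 6.
D.E = (3H).(7H) = 3*7*6
= 21*6
= 126

126


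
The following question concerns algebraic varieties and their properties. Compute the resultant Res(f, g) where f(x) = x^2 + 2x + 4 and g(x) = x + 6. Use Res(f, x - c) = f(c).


For Res(f, x - c), we evaluate f at x = c.
f(-6) = (-6)^2 + 2*(-6) + 4
= 36 - 12 + 4
= 24 + 4 = 28
Res(f, g) = 28

28


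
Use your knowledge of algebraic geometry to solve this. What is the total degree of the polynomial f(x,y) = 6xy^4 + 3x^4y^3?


Examine each term for its total degree (sum of exponents).
  Term '6xy^4' has total degree 1+4 = 5.
  Term '3x^4y^3' has total degree 4+3 = 7.
The maximum total degree among all terms is 7.

7


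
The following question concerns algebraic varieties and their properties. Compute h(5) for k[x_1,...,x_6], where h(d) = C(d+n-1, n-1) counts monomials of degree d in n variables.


The Hilbert function for the polynomial ring in 6 variables is:
h(d) = C(d+n-1, n-1)
h(5) = C(5+6-1, 6-1) = C(10, 5)
= 10! / (5! * 5!)
= 252

252


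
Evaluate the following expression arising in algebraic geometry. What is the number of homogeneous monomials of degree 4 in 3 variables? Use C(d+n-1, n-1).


The number of degree-4 monomials in 3 variables is C(d+n-1, n-1).
= C(4+3-1, 3-1) = C(6, 2)
= 15

15


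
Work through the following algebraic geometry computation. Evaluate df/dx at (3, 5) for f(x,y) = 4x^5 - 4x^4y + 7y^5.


df/dx = 5*4*x^4 + 4*(-4)*x^3*y
At (3,5): 5*4*3^4 + 4*(-4)*3^3*5
= 1620 - 2160
= -540

-540


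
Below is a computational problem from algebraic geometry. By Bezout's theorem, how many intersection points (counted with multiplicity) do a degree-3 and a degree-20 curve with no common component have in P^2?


Bezout's theorem states the intersection count equals the product of degrees.
Intersection count = 3 * 20 = 60

60


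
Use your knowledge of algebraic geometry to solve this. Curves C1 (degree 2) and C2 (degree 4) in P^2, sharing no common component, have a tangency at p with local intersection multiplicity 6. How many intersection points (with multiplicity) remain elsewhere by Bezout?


By Bezout's theorem, the total intersection number is d1 * d2.
Total = 2 * 4 = 8
Intersection multiplicity at p = 6
Remaining intersections = 8 - 6 = 2

2


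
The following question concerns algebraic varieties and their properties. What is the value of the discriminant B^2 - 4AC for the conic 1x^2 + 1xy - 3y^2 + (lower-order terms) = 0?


The discriminant of a conic Ax^2 + Bxy + Cy^2 + ... = 0 is B^2 - 4AC.
B^2 = 1^2 = 1
4AC = 4*1*(-3) = -12
Discriminant = 1 + 12 = 13

13


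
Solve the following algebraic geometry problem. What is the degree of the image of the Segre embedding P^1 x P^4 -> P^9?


The degree of the Segre variety P^1 x P^4 is C(m+n, m).
= C(5, 1)
= 5

5


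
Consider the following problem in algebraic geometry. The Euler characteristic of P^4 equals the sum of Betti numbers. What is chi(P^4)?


The complex projective space P^4 has one cell in each even real dimension 0, 2, ..., 8.
The cohomology groups are H^{2k}(P^4) = Z for k = 0,...,4, and 0 otherwise.
Euler characteristic = sum of Betti numbers = 1 per even-dimensional cohomology group.
chi(P^4) = 4 + 1 = 5

5


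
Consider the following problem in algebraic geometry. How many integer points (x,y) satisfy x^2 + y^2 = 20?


Systematically check integer values of x where x^2 <= 20.
For each valid x, check if 20 - x^2 is a perfect square.
x=2: 20 - 4 = 16, sqrt = 4 (valid)
x=4: 20 - 16 = 4, sqrt = 2 (valid)
Total integer solutions found: 8

8


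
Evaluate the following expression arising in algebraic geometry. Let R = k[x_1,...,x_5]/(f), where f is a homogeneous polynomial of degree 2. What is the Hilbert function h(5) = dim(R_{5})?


For R = k[x_1,...,x_n]/(f) with f homogeneous of degree e:
The Hilbert series is (1 - t^e)/(1 - t)^n.
So h(d) = C(d+n-1, n-1) - C(d-e+n-1, n-1) for d >= e.
With n=5, e=2, d=5:
C(5+5-1, 5-1) = C(9, 4) = 126
C(5-2+5-1, 5-1) = C(7, 4) = 35
h(5) = 126 - 35 = 91

91


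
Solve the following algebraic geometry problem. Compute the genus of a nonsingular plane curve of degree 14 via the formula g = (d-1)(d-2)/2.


Using the genus formula for smooth plane curves:
g = (d-1)(d-2)/2
g = (14-1)(14-2)/2
g = 13*12/2
g = 156/2 = 78

78


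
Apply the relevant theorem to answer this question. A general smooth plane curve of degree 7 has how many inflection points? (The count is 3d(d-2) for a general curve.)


For a general smooth plane curve C of degree d, the inflection points are
the intersection of C with its Hessian curve, which has degree 3(d-2).
By Bezout, the total intersection number is d * 3(d-2) = 7 * 15 = 105.
For a general curve every flex is ordinary, so each contributes
multiplicity 1 to C·Hess(C), and the number of distinct inflection
points is 3d(d-2).
Inflection points = 3*7*(7-2) = 3*7*5 = 105

105


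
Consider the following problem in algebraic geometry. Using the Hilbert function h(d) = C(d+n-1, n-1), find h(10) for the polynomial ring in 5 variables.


The Hilbert function for the polynomial ring in 5 variables is:
h(d) = C(d+n-1, n-1)
h(10) = C(10+5-1, 5-1) = C(14, 4)
= 14! / (4! * 10!)
= 1001

1001


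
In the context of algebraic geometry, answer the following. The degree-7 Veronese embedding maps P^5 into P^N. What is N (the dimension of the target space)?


The Veronese embedding v_d: P^n -> P^N maps each point to all
degree-d monomials in n+1 homogeneous coordinates.
N = C(n+d, d) - 1
N = C(5+7, 7) - 1
N = C(12, 7) - 1
C(12, 7) = 792
N = 792 - 1 = 791

791


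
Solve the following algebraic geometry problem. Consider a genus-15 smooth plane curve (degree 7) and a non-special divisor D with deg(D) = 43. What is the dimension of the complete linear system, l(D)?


First, compute the genus of a smooth plane curve of degree 7:
g = (d-1)(d-2)/2 = (7-1)(7-2)/2 = 15
For a non-special divisor D (i.e., h^1(D) = 0), Riemann-Roch gives:
l(D) = deg(D) - g + 1
Since deg(D) = 43 >= 2g - 1 = 29, D is non-special.
l(D) = 43 - 15 + 1 = 29

29


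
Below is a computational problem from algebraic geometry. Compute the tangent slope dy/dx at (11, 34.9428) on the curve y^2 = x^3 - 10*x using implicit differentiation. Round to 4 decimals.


Using implicit differentiation of y^2 = x^3 - 10*x:
2y * dy/dx = 3x^2 - 10
dy/dx = (3x^2 - 10)/(2y)
Numerator: 3*11^2 - 10 = 353
Denominator: 2*34.9428 = 69.8856
dy/dx = 353/69.8856 = 5.0511

5.0511


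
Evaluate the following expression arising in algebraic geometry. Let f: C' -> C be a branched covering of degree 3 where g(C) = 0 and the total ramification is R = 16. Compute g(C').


Riemann-Hurwitz formula: 2g' - 2 = d(2g - 2) + R
Given: d = 3, g = 0, R = 16
2g' - 2 = 3*(2*0 - 2) + 16
2g' - 2 = 3*(-2) + 16
2g' - 2 = -6 + 16 = 10
2g' = 12
g' = 6

6


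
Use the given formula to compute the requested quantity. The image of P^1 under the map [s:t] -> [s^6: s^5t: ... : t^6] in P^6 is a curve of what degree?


The rational normal curve in P^6 is the image of P^1 under the 6-uple Veronese.
A general hyperplane in P^6 pulls back to a degree-6 form on P^1, which has 6 zeros,
so the curve meets a general hyperplane in 6 points. Degree = 6.

6


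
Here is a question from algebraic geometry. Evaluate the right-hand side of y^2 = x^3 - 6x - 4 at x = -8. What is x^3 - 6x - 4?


Compute x^3 - 6x - 4 at x = -8:
x^3 = (-8)^3 = -512
(-6)*x = (-6)*(-8) = 48
Sum: -512 + 48 - 4 = -468

-468


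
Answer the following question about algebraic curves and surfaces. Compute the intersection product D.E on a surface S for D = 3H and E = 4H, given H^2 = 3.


Using bilinearity of the intersection pairing on a surface S:
(aH).(bH) = ab * (H.H)
We have H^2 = 3.
D.E = (3H).(4H) = 3*4*3
= 12*3
= 36

36


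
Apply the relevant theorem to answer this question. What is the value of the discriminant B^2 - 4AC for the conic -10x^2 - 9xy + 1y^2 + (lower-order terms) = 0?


The discriminant of a conic Ax^2 + Bxy + Cy^2 + ... = 0 is B^2 - 4AC.
B^2 = (-9)^2 = 81
4AC = 4*(-10)*1 = -40
Discriminant = 81 + 40 = 121

121


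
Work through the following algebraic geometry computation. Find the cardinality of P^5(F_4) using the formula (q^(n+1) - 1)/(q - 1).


P^5(F_4) has (q^(n+1) - 1)/(q - 1) points.
= 4^5 + 4^4 + 4^3 + 4^2 + 4^1 + 4^0
= 1024 + 256 + 64 + 16 + 4 + 1
= 1365

1365


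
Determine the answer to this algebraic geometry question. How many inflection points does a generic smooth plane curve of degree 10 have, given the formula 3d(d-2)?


For a general smooth plane curve C of degree d, the inflection points are
the intersection of C with its Hessian curve, which has degree 3(d-2).
By Bezout, the total intersection number is d * 3(d-2) = 10 * 24 = 240.
For a general curve every flex is ordinary, so each contributes
multiplicity 1 to C·Hess(C), and the number of distinct inflection
points is 3d(d-2).
Inflection points = 3*10*(10-2) = 3*10*8 = 240

240


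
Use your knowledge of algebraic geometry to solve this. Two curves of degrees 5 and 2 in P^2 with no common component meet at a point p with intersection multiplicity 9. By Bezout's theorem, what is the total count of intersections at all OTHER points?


By Bezout's theorem, the total intersection number is d1 * d2.
Total = 5 * 2 = 10
Intersection multiplicity at p = 9
Remaining intersections = 10 - 9 = 1

1


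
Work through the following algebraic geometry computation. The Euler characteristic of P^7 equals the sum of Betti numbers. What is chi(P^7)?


The complex projective space P^7 has one cell in each even real dimension 0, 2, ..., 14.
The cohomology groups are H^{2k}(P^7) = Z for k = 0,...,7, and 0 otherwise.
Euler characteristic = sum of Betti numbers = 1 per even-dimensional cohomology group.
chi(P^7) = 7 + 1 = 8

8


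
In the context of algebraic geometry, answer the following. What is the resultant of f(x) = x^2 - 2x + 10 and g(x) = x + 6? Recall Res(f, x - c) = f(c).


For Res(f, x - c), we evaluate f at x = c.
f(-6) = (-6)^2 - 2*(-6) + 10
= 36 + 12 + 10
= 48 + 10 = 58
Res(f, g) = 58

58


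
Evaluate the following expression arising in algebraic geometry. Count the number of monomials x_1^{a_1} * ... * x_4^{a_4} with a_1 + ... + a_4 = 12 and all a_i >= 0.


The number of degree-12 monomials in 4 variables is C(d+n-1, n-1).
= C(12+4-1, 4-1) = C(15, 3)
= 455

455


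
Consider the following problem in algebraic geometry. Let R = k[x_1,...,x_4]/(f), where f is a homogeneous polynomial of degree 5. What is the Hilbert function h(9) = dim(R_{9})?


For R = k[x_1,...,x_n]/(f) with f homogeneous of degree e:
The Hilbert series is (1 - t^e)/(1 - t)^n.
So h(d) = C(d+n-1, n-1) - C(d-e+n-1, n-1) for d >= e.
With n=4, e=5, d=9:
C(9+4-1, 4-1) = C(12, 3) = 220
C(9-5+4-1, 4-1) = C(7, 3) = 35
h(9) = 220 - 35 = 185

185


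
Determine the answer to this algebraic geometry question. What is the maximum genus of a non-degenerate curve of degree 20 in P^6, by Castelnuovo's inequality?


Castelnuovo's bound: write d - 1 = m(r-1) + epsilon with 0 <= epsilon < r-1.
d - 1 = 20 - 1 = 19
r - 1 = 6 - 1 = 5
19 = 3*5 + 4, so m = 3, epsilon = 4
pi(d, r) = m(m-1)(r-1)/2 + m*epsilon
= 3*2*5/2 + 3*4
= 30/2 + 12
= 15 + 12 = 27

27


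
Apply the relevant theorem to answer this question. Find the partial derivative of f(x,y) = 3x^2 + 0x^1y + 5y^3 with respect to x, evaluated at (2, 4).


df/dx = 2*3*x^1 + 1*0*x^0*y
At (2,4): 2*3*2^1 + 1*0*2^0*4
= 12 + 0
= 12

12


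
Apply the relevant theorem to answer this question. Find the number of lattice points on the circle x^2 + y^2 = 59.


Systematically check integer values of x where x^2 <= 59.
For each valid x, check if 59 - x^2 is a perfect square.
Total integer solutions found: 0

0


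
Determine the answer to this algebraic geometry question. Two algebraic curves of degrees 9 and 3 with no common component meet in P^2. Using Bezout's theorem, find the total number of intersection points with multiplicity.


Bezout's theorem states the intersection count equals the product of degrees.
Intersection count = 9 * 3 = 27

27


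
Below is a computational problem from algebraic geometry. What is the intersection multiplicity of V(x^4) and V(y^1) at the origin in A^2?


The intersection multiplicity of V(x^a) and V(y^b) at the origin is:
I(O; V(x^4), V(y^1)) = dim_k(k[x,y]/(x^4, y^1))
A basis for k[x,y]/(x^4, y^1) is the set of monomials x^i * y^j
where 0 <= i < 4 and 0 <= j < 1.
The number of such monomials is 4 * 1 = 4

4


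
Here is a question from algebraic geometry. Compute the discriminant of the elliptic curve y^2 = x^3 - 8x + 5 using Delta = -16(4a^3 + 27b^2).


Compute each component:
4a^3 = 4*(-8)^3 = 4*(-512) = -2048
27b^2 = 27*5^2 = 27*25 = 675
4a^3 + 27b^2 = -2048 + 675 = -1373
Delta = -16*(-1373) = 21968

21968


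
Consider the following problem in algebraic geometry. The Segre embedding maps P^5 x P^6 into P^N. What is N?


The Segre embedding maps P^m x P^n into P^N via
all products of coordinates from each factor.
N = (m+1)(n+1) - 1
N = (5+1)(6+1) - 1
N = 6*7 - 1
N = 42 - 1 = 41

41


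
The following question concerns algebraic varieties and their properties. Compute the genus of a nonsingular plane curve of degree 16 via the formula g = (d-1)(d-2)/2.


Using the genus formula for smooth plane curves:
g = (d-1)(d-2)/2
g = (16-1)(16-2)/2
g = 15*14/2
g = 210/2 = 105

105


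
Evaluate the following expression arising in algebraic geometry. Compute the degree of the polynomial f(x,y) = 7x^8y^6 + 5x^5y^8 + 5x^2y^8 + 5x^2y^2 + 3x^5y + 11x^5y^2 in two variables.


Examine each term for its total degree (sum of exponents).
  Term '7x^8y^6' has total degree 8+6 = 14.
  Term '5x^5y^8' has total degree 5+8 = 13.
  Term '5x^2y^8' has total degree 2+8 = 10.
  Term '5x^2y^2' has total degree 2+2 = 4.
  Term '3x^5y' has total degree 5+1 = 6.
  Term '11x^5y^2' has total degree 5+2 = 7.
The maximum total degree among all terms is 14.

14


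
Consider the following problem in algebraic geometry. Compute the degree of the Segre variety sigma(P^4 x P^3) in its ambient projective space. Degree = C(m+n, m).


The degree of the Segre variety P^4 x P^3 is C(m+n, m).
= C(7, 4)
= 35

35


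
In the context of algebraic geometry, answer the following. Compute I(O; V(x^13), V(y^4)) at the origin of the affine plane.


The intersection multiplicity of V(x^a) and V(y^b) at the origin is:
I(O; V(x^13), V(y^4)) = dim_k(k[x,y]/(x^13, y^4))
A basis for k[x,y]/(x^13, y^4) is the set of monomials x^i * y^j
where 0 <= i < 13 and 0 <= j < 4.
The number of such monomials is 13 * 4 = 52

52


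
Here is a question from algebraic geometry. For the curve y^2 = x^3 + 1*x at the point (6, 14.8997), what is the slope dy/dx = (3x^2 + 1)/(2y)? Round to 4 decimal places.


Using implicit differentiation of y^2 = x^3 + 1*x:
2y * dy/dx = 3x^2 + 1
dy/dx = (3x^2 + 1)/(2y)
Numerator: 3*6^2 + 1 = 109
Denominator: 2*14.8997 = 29.7994
dy/dx = 109/29.7994 = 3.6578

3.6578


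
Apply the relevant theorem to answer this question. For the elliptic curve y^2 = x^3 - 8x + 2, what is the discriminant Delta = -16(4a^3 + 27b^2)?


Compute each component:
4a^3 = 4*(-8)^3 = 4*(-512) = -2048
27b^2 = 27*2^2 = 27*4 = 108
4a^3 + 27b^2 = -2048 + 108 = -1940
Delta = -16*(-1940) = 31040

31040


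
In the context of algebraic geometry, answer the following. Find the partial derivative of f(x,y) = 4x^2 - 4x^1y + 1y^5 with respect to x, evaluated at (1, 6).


df/dx = 2*4*x^1 + 1*(-4)*x^0*y
At (1,6): 2*4*1^1 + 1*(-4)*1^0*6
= 8 - 24
= -16

-16


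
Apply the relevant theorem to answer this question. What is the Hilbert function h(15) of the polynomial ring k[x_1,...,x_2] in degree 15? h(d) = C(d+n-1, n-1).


The Hilbert function for the polynomial ring in 2 variables is:
h(d) = C(d+n-1, n-1)
h(15) = C(15+2-1, 2-1) = C(16, 1)
= 16! / (1! * 15!)
= 16

16


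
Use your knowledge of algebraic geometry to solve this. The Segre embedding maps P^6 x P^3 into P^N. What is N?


The Segre embedding maps P^m x P^n into P^N via
all products of coordinates from each factor.
N = (m+1)(n+1) - 1
N = (6+1)(3+1) - 1
N = 7*4 - 1
N = 28 - 1 = 27

27


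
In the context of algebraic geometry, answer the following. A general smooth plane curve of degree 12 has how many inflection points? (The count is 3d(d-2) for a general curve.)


For a general smooth plane curve C of degree d, the inflection points are
the intersection of C with its Hessian curve, which has degree 3(d-2).
By Bezout, the total intersection number is d * 3(d-2) = 12 * 30 = 360.
For a general curve every flex is ordinary, so each contributes
multiplicity 1 to C·Hess(C), and the number of distinct inflection
points is 3d(d-2).
Inflection points = 3*12*(12-2) = 3*12*10 = 360

360


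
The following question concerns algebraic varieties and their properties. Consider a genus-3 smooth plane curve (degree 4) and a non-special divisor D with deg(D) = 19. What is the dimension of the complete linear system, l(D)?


First, compute the genus of a smooth plane curve of degree 4:
g = (d-1)(d-2)/2 = (4-1)(4-2)/2 = 3
For a non-special divisor D (i.e., h^1(D) = 0), Riemann-Roch gives:
l(D) = deg(D) - g + 1
Since deg(D) = 19 >= 2g - 1 = 5, D is non-special.
l(D) = 19 - 3 + 1 = 17

17


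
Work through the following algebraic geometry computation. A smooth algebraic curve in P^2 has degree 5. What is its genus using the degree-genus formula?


Using the genus formula for smooth plane curves:
g = (d-1)(d-2)/2
g = (5-1)(5-2)/2
g = 4*3/2
g = 12/2 = 6

6


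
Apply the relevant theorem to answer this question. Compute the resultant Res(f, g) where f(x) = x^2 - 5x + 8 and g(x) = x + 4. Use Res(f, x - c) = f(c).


For Res(f, x - c), we evaluate f at x = c.
f(-4) = (-4)^2 - 5*(-4) + 8
= 16 + 20 + 8
= 36 + 8 = 44
Res(f, g) = 44

44


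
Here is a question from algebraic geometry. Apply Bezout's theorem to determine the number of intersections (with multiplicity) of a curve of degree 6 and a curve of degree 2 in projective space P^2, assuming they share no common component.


Bezout's theorem states the intersection count equals the product of degrees.
Intersection count = 6 * 2 = 12

12


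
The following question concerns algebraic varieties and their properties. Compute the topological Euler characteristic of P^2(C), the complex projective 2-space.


The complex projective space P^2 has one cell in each even real dimension 0, 2, ..., 4.
The cohomology groups are H^{2k}(P^2) = Z for k = 0,...,2, and 0 otherwise.
Euler characteristic = sum of Betti numbers = 1 per even-dimensional cohomology group.
chi(P^2) = 2 + 1 = 3

3


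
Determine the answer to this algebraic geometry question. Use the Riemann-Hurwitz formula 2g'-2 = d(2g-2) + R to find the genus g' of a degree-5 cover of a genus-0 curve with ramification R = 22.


Riemann-Hurwitz formula: 2g' - 2 = d(2g - 2) + R
Given: d = 5, g = 0, R = 22
2g' - 2 = 5*(2*0 - 2) + 22
2g' - 2 = 5*(-2) + 22
2g' - 2 = -10 + 22 = 12
2g' = 14
g' = 7

7


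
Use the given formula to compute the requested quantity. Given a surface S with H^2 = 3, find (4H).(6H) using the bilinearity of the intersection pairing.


Using bilinearity of the intersection pairing on a surface S:
(aH).(bH) = ab * (H.H)
We have H^2 = 3.
D.E = (4H).(6H) = 4*6*3
= 24*3
= 72

72


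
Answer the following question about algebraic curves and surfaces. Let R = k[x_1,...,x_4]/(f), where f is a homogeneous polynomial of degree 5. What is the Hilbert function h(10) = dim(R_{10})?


For R = k[x_1,...,x_n]/(f) with f homogeneous of degree e:
The Hilbert series is (1 - t^e)/(1 - t)^n.
So h(d) = C(d+n-1, n-1) - C(d-e+n-1, n-1) for d >= e.
With n=4, e=5, d=10:
C(10+4-1, 4-1) = C(13, 3) = 286
C(10-5+4-1, 4-1) = C(8, 3) = 56
h(10) = 286 - 56 = 230

230


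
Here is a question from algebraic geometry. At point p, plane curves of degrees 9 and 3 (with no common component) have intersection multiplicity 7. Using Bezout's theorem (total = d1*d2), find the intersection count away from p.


By Bezout's theorem, the total intersection number is d1 * d2.
Total = 9 * 3 = 27
Intersection multiplicity at p = 7
Remaining intersections = 27 - 7 = 20

20


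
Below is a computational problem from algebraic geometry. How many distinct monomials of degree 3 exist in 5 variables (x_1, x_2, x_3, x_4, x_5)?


The number of degree-3 monomials in 5 variables is C(d+n-1, n-1).
= C(3+5-1, 5-1) = C(7, 4)
= 35

35


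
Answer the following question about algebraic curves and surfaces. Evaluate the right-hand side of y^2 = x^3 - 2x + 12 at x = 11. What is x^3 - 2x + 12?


Compute x^3 - 2x + 12 at x = 11:
x^3 = 11^3 = 1331
(-2)*x = (-2)*11 = -22
Sum: 1331 - 22 + 12 = 1321

1321


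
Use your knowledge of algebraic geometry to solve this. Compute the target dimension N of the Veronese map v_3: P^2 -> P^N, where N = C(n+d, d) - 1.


The Veronese embedding v_d: P^n -> P^N maps each point to all
degree-d monomials in n+1 homogeneous coordinates.
N = C(n+d, d) - 1
N = C(2+3, 3) - 1
N = C(5, 3) - 1
C(5, 3) = 10
N = 10 - 1 = 9

9


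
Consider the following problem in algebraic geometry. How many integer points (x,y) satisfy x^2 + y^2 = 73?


Systematically check integer values of x where x^2 <= 73.
For each valid x, check if 73 - x^2 is a perfect square.
x=3: 73 - 9 = 64, sqrt = 8 (valid)
x=8: 73 - 64 = 9, sqrt = 3 (valid)
Total integer solutions found: 8

8


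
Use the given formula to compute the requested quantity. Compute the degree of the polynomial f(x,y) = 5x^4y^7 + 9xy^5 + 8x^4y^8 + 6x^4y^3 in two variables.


Examine each term for its total degree (sum of exponents).
  Term '5x^4y^7' has total degree 4+7 = 11.
  Term '9xy^5' has total degree 1+5 = 6.
  Term '8x^4y^8' has total degree 4+8 = 12.
  Term '6x^4y^3' has total degree 4+3 = 7.
The maximum total degree among all terms is 12.

12


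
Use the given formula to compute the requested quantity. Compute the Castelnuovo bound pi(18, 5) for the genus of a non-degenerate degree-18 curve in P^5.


Castelnuovo's bound: write d - 1 = m(r-1) + epsilon with 0 <= epsilon < r-1.
d - 1 = 18 - 1 = 17
r - 1 = 5 - 1 = 4
17 = 4*4 + 1, so m = 4, epsilon = 1
pi(d, r) = m(m-1)(r-1)/2 + m*epsilon
= 4*3*4/2 + 4*1
= 48/2 + 4
= 24 + 4 = 28

28


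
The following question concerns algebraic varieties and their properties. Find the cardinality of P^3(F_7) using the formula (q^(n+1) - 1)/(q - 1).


P^3(F_7) has (q^(n+1) - 1)/(q - 1) points.
= 7^3 + 7^2 + 7^1 + 7^0
= 343 + 49 + 7 + 1
= 400

400


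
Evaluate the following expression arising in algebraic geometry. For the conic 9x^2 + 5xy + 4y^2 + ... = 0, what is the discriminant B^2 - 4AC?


The discriminant of a conic Ax^2 + Bxy + Cy^2 + ... = 0 is B^2 - 4AC.
B^2 = 5^2 = 25
4AC = 4*9*4 = 144
Discriminant = 25 - 144 = -119

-119


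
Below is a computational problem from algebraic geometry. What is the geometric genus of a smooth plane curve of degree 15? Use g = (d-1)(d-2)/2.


Using the genus formula for smooth plane curves:
g = (d-1)(d-2)/2
g = (15-1)(15-2)/2
g = 14*13/2
g = 182/2 = 91

91


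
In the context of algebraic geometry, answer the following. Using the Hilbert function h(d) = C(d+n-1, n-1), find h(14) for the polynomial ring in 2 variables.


The Hilbert function for the polynomial ring in 2 variables is:
h(d) = C(d+n-1, n-1)
h(14) = C(14+2-1, 2-1) = C(15, 1)
= 15! / (1! * 14!)
= 15

15


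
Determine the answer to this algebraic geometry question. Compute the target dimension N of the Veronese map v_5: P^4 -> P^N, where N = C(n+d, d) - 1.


The Veronese embedding v_d: P^n -> P^N maps each point to all
degree-d monomials in n+1 homogeneous coordinates.
N = C(n+d, d) - 1
N = C(4+5, 5) - 1
N = C(9, 5) - 1
C(9, 5) = 126
N = 126 - 1 = 125

125


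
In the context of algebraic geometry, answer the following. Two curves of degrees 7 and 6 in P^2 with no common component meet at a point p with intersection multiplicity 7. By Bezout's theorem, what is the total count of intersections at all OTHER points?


By Bezout's theorem, the total intersection number is d1 * d2.
Total = 7 * 6 = 42
Intersection multiplicity at p = 7
Remaining intersections = 42 - 7 = 35

35
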